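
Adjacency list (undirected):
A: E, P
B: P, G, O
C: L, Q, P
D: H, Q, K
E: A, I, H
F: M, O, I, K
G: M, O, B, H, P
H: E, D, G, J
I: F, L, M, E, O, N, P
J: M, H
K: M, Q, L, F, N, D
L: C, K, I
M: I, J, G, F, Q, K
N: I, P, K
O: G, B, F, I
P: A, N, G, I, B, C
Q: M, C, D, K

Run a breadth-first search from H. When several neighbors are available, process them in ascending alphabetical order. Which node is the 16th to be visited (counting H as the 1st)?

Visit H; enqueue D, E, G, J → queue [D, E, G, J]
Visit D; enqueue K, Q → queue [E, G, J, K, Q]
Visit E; enqueue A, I → queue [G, J, K, Q, A, I]
Visit G; enqueue B, M, O, P → queue [J, K, Q, A, I, B, M, O, P]
Visit J → queue [K, Q, A, I, B, M, O, P]
Visit K; enqueue F, L, N → queue [Q, A, I, B, M, O, P, F, L, N]
Visit Q; enqueue C → queue [A, I, B, M, O, P, F, L, N, C]
Visit A → queue [I, B, M, O, P, F, L, N, C]
Visit I → queue [B, M, O, P, F, L, N, C]
Visit B → queue [M, O, P, F, L, N, C]
Visit M → queue [O, P, F, L, N, C]
Visit O → queue [P, F, L, N, C]
Visit P → queue [F, L, N, C]
Visit F → queue [L, N, C]
Visit L → queue [N, C]
Visit N → queue [C]
Visit C → queue []

Visit order: H, D, E, G, J, K, Q, A, I, B, M, O, P, F, L, N, C

N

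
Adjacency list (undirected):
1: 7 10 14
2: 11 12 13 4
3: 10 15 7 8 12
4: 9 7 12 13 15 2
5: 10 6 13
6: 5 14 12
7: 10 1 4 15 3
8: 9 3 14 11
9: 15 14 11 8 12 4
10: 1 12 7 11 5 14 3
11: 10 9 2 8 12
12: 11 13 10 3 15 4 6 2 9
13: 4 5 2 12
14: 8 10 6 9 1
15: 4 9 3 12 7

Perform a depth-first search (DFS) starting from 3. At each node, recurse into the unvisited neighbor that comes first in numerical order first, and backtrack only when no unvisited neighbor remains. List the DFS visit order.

3, 7, 1, 10, 5, 6, 12, 2, 4, 9, 8, 11, 14, 15, 13

Visit 3
3 → 7
7 → 1
1 → 10
10 → 5
5 → 6
6 → 12
12 → 2
2 → 4
4 → 9
9 → 8
8 → 11
8 → 14
9 → 15
4 → 13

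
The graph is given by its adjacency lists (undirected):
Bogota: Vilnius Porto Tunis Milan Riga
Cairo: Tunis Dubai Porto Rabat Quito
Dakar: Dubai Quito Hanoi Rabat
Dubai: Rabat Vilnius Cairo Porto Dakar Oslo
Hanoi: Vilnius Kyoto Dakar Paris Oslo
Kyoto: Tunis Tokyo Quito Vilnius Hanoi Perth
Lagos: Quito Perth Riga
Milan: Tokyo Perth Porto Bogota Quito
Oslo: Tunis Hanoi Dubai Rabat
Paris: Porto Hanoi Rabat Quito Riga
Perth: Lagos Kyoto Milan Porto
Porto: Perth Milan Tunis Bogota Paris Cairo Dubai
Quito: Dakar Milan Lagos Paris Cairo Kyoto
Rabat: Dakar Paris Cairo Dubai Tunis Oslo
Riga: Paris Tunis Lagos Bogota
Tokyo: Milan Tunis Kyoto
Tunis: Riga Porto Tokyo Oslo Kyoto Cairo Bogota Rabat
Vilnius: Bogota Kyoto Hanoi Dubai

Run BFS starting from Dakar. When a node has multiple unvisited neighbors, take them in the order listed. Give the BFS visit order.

Dakar -> Dubai -> Quito -> Hanoi -> Rabat -> Vilnius -> Cairo -> Porto -> Oslo -> Milan -> Lagos -> Paris -> Kyoto -> Tunis -> Bogota -> Perth -> Tokyo -> Riga

Visit Dakar; enqueue Dubai, Quito, Hanoi, Rabat → queue [Dubai, Quito, Hanoi, Rabat]
Visit Dubai; enqueue Vilnius, Cairo, Porto, Oslo → queue [Quito, Hanoi, Rabat, Vilnius, Cairo, Porto, Oslo]
Visit Quito; enqueue Milan, Lagos, Paris, Kyoto → queue [Hanoi, Rabat, Vilnius, Cairo, Porto, Oslo, Milan, Lagos, Paris, Kyoto]
Visit Hanoi → queue [Rabat, Vilnius, Cairo, Porto, Oslo, Milan, Lagos, Paris, Kyoto]
Visit Rabat; enqueue Tunis → queue [Vilnius, Cairo, Porto, Oslo, Milan, Lagos, Paris, Kyoto, Tunis]
Visit Vilnius; enqueue Bogota → queue [Cairo, Porto, Oslo, Milan, Lagos, Paris, Kyoto, Tunis, Bogota]
Visit Cairo → queue [Porto, Oslo, Milan, Lagos, Paris, Kyoto, Tunis, Bogota]
Visit Porto; enqueue Perth → queue [Oslo, Milan, Lagos, Paris, Kyoto, Tunis, Bogota, Perth]
Visit Oslo → queue [Milan, Lagos, Paris, Kyoto, Tunis, Bogota, Perth]
Visit Milan; enqueue Tokyo → queue [Lagos, Paris, Kyoto, Tunis, Bogota, Perth, Tokyo]
Visit Lagos; enqueue Riga → queue [Paris, Kyoto, Tunis, Bogota, Perth, Tokyo, Riga]
Visit Paris → queue [Kyoto, Tunis, Bogota, Perth, Tokyo, Riga]
Visit Kyoto → queue [Tunis, Bogota, Perth, Tokyo, Riga]
Visit Tunis → queue [Bogota, Perth, Tokyo, Riga]
Visit Bogota → queue [Perth, Tokyo, Riga]
Visit Perth → queue [Tokyo, Riga]
Visit Tokyo → queue [Riga]
Visit Riga → queue []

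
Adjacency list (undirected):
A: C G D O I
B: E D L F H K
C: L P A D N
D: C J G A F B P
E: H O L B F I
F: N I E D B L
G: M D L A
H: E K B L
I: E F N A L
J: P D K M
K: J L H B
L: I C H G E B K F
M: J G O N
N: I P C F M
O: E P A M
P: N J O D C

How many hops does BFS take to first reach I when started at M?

2

Level 0: M
Level 1: G, J, N, O
Level 2: A, C, D, E, F, I, K, L, P
Level 3: B, H
I first appears at level 2.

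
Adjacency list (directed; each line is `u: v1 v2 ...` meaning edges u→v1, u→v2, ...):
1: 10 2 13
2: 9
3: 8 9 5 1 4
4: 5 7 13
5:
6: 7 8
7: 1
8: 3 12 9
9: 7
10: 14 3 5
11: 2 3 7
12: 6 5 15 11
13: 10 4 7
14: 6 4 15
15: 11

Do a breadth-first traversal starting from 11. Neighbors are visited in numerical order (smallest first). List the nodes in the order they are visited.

11, 2, 3, 7, 9, 1, 4, 5, 8, 10, 13, 12, 14, 6, 15

Visit 11; enqueue 2, 3, 7 → queue [2, 3, 7]
Visit 2; enqueue 9 → queue [3, 7, 9]
Visit 3; enqueue 1, 4, 5, 8 → queue [7, 9, 1, 4, 5, 8]
Visit 7 → queue [9, 1, 4, 5, 8]
Visit 9 → queue [1, 4, 5, 8]
Visit 1; enqueue 10, 13 → queue [4, 5, 8, 10, 13]
Visit 4 → queue [5, 8, 10, 13]
Visit 5 → queue [8, 10, 13]
Visit 8; enqueue 12 → queue [10, 13, 12]
Visit 10; enqueue 14 → queue [13, 12, 14]
Visit 13 → queue [12, 14]
Visit 12; enqueue 6, 15 → queue [14, 6, 15]
Visit 14 → queue [6, 15]
Visit 6 → queue [15]
Visit 15 → queue []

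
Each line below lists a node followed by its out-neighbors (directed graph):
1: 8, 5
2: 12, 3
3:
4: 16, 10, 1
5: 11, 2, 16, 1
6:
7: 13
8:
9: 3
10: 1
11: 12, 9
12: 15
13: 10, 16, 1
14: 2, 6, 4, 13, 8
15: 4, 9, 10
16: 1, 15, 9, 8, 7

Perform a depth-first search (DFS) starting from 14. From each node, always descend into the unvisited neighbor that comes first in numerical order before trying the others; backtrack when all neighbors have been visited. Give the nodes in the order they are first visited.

Visit 14
14 → 2
2 → 3
2 → 12
12 → 15
15 → 4
4 → 1
1 → 5
5 → 11
11 → 9
5 → 16
16 → 7
7 → 13
13 → 10
16 → 8
14 → 6

14 -> 2 -> 3 -> 12 -> 15 -> 4 -> 1 -> 5 -> 11 -> 9 -> 16 -> 7 -> 13 -> 10 -> 8 -> 6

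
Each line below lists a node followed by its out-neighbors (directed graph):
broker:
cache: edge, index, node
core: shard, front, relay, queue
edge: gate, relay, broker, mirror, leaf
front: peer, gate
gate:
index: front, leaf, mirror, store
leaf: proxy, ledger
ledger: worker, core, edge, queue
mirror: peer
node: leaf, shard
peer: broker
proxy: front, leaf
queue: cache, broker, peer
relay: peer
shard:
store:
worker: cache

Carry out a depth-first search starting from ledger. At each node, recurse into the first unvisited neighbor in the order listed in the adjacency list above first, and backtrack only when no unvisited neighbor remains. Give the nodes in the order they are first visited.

Visit ledger
ledger → worker
worker → cache
cache → edge
edge → gate
edge → relay
relay → peer
peer → broker
edge → mirror
edge → leaf
leaf → proxy
proxy → front
cache → index
index → store
cache → node
node → shard
ledger → core
core → queue

ledger worker cache edge gate relay peer broker mirror leaf proxy front index store node shard core queue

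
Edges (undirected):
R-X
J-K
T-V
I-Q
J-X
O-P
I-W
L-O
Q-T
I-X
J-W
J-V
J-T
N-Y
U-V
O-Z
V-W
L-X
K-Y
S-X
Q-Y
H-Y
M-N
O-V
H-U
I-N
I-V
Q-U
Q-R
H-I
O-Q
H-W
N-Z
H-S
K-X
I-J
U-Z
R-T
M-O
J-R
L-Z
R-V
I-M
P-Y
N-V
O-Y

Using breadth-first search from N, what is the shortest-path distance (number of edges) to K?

2

Level 0: N
Level 1: I, M, V, Y, Z
Level 2: H, J, K, L, O, P, Q, R, T, U, W, X
Level 3: S
K first appears at level 2.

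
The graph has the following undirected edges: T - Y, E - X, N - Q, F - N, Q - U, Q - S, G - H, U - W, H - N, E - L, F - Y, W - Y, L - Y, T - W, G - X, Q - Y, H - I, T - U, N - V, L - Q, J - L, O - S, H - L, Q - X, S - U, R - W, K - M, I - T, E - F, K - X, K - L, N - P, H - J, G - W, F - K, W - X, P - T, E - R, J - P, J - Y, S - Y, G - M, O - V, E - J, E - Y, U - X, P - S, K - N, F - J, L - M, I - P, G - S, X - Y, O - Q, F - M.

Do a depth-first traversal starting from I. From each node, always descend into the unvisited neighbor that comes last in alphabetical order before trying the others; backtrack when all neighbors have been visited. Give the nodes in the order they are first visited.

I T Y X W U S Q O V N P J L M K F E R G H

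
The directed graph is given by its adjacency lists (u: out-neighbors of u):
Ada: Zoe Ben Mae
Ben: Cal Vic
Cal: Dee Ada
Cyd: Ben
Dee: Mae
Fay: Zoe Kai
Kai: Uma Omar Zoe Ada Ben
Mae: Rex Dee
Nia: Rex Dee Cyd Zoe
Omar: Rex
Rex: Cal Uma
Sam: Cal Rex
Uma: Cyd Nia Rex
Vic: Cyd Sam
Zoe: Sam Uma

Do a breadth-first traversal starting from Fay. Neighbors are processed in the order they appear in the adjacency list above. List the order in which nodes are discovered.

Visit Fay; enqueue Zoe, Kai → queue [Zoe, Kai]
Visit Zoe; enqueue Sam, Uma → queue [Kai, Sam, Uma]
Visit Kai; enqueue Omar, Ada, Ben → queue [Sam, Uma, Omar, Ada, Ben]
Visit Sam; enqueue Cal, Rex → queue [Uma, Omar, Ada, Ben, Cal, Rex]
Visit Uma; enqueue Cyd, Nia → queue [Omar, Ada, Ben, Cal, Rex, Cyd, Nia]
Visit Omar → queue [Ada, Ben, Cal, Rex, Cyd, Nia]
Visit Ada; enqueue Mae → queue [Ben, Cal, Rex, Cyd, Nia, Mae]
Visit Ben; enqueue Vic → queue [Cal, Rex, Cyd, Nia, Mae, Vic]
Visit Cal; enqueue Dee → queue [Rex, Cyd, Nia, Mae, Vic, Dee]
Visit Rex → queue [Cyd, Nia, Mae, Vic, Dee]
Visit Cyd → queue [Nia, Mae, Vic, Dee]
Visit Nia → queue [Mae, Vic, Dee]
Visit Mae → queue [Vic, Dee]
Visit Vic → queue [Dee]
Visit Dee → queue []

Fay, Zoe, Kai, Sam, Uma, Omar, Ada, Ben, Cal, Rex, Cyd, Nia, Mae, Vic, Dee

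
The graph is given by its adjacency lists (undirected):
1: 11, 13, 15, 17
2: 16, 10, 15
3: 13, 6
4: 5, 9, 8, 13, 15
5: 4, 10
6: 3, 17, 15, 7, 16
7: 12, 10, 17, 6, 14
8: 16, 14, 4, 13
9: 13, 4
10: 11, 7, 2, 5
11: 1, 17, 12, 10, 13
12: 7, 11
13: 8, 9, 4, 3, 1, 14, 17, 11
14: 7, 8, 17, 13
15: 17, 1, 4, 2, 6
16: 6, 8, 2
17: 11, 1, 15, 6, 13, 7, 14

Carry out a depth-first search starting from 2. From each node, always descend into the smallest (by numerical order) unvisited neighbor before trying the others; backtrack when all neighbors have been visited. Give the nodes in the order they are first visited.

Visit 2
2 → 10
10 → 5
5 → 4
4 → 8
8 → 13
13 → 1
1 → 11
11 → 12
12 → 7
7 → 6
6 → 3
6 → 15
15 → 17
17 → 14
6 → 16
13 → 9

2, 10, 5, 4, 8, 13, 1, 11, 12, 7, 6, 3, 15, 17, 14, 16, 9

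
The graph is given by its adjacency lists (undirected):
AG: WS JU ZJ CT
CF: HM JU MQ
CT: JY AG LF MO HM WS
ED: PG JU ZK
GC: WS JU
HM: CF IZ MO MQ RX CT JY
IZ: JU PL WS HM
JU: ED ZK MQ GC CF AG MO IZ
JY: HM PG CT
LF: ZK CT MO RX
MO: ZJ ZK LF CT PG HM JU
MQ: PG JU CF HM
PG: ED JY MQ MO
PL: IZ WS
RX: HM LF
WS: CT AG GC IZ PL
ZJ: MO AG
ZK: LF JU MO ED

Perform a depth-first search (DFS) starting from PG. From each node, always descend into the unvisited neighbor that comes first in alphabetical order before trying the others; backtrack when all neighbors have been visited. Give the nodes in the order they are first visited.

PG -> ED -> JU -> AG -> CT -> HM -> CF -> MQ -> IZ -> PL -> WS -> GC -> JY -> MO -> LF -> RX -> ZK -> ZJ

Visit PG
PG → ED
ED → JU
JU → AG
AG → CT
CT → HM
HM → CF
CF → MQ
HM → IZ
IZ → PL
PL → WS
WS → GC
HM → JY
HM → MO
MO → LF
LF → RX
LF → ZK
MO → ZJ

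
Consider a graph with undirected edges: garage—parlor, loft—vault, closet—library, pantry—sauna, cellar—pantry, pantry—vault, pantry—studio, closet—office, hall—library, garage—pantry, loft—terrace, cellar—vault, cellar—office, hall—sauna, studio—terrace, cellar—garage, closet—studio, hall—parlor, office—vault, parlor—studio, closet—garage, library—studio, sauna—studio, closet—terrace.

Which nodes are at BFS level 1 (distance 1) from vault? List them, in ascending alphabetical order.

cellar, loft, office, pantry

Level 0: vault
Level 1: cellar, loft, office, pantry
Level 2: closet, garage, sauna, studio, terrace
Level 3: hall, library, parlor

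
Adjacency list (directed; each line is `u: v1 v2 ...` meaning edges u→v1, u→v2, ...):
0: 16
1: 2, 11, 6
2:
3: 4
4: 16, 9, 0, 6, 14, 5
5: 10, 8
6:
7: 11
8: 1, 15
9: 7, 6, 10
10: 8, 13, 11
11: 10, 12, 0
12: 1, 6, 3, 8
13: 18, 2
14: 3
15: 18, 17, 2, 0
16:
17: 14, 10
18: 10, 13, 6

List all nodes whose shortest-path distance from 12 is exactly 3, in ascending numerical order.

Level 0: 12
Level 1: 1, 3, 6, 8
Level 2: 2, 4, 11, 15
Level 3: 0, 5, 9, 10, 14, 16, 17, 18
Level 4: 7, 13

0, 5, 9, 10, 14, 16, 17, 18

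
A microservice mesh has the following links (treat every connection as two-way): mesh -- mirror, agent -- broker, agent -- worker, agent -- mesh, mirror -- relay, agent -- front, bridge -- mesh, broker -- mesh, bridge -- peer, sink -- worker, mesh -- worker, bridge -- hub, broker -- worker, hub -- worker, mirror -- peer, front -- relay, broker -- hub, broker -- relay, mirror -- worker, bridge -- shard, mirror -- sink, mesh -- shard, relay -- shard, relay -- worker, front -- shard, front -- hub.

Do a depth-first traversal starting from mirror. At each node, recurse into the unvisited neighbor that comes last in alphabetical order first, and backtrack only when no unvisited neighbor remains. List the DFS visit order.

Visit mirror
mirror → worker
worker → sink
worker → relay
relay → shard
shard → mesh
mesh → broker
broker → hub
hub → front
front → agent
hub → bridge
bridge → peer

mirror -> worker -> sink -> relay -> shard -> mesh -> broker -> hub -> front -> agent -> bridge -> peer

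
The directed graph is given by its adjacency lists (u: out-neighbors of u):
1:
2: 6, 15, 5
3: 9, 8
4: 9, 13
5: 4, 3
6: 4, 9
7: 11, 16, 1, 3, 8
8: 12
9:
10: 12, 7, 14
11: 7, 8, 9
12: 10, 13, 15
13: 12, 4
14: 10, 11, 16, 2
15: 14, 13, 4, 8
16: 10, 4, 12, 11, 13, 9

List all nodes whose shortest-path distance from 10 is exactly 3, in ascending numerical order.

Level 0: 10
Level 1: 7, 12, 14
Level 2: 1, 2, 3, 8, 11, 13, 15, 16
Level 3: 4, 5, 6, 9

4, 5, 6, 9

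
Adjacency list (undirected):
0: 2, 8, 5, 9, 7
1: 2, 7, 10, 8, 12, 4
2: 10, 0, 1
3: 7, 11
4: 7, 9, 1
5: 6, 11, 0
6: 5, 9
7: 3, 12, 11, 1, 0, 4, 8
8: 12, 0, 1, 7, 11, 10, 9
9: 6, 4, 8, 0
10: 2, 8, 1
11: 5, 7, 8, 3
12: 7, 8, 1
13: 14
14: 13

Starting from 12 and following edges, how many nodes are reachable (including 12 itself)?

BFS from 12 visits: 12, 7, 8, 1, 3, 11, 0, 4, 10, 9, 2, 5, 6
Reachable nodes: 13 of 15 total.

13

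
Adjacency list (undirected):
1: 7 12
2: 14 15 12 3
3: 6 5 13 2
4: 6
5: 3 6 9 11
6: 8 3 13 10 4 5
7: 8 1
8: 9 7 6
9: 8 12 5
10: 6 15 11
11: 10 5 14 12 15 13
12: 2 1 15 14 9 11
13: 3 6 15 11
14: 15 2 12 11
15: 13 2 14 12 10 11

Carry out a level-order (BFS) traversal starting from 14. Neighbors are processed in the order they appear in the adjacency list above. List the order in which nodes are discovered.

Visit 14; enqueue 15, 2, 12, 11 → queue [15, 2, 12, 11]
Visit 15; enqueue 13, 10 → queue [2, 12, 11, 13, 10]
Visit 2; enqueue 3 → queue [12, 11, 13, 10, 3]
Visit 12; enqueue 1, 9 → queue [11, 13, 10, 3, 1, 9]
Visit 11; enqueue 5 → queue [13, 10, 3, 1, 9, 5]
Visit 13; enqueue 6 → queue [10, 3, 1, 9, 5, 6]
Visit 10 → queue [3, 1, 9, 5, 6]
Visit 3 → queue [1, 9, 5, 6]
Visit 1; enqueue 7 → queue [9, 5, 6, 7]
Visit 9; enqueue 8 → queue [5, 6, 7, 8]
Visit 5 → queue [6, 7, 8]
Visit 6; enqueue 4 → queue [7, 8, 4]
Visit 7 → queue [8, 4]
Visit 8 → queue [4]
Visit 4 → queue []

14 -> 15 -> 2 -> 12 -> 11 -> 13 -> 10 -> 3 -> 1 -> 9 -> 5 -> 6 -> 7 -> 8 -> 4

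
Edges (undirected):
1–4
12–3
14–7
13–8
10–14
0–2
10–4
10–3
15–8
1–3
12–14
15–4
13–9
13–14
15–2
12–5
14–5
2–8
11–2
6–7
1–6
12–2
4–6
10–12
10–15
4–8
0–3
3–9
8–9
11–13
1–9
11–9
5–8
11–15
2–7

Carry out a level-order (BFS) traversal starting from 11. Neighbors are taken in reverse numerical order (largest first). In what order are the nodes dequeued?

11, 15, 13, 9, 2, 10, 8, 4, 14, 3, 1, 12, 7, 0, 5, 6

Visit 11; enqueue 15, 13, 9, 2 → queue [15, 13, 9, 2]
Visit 15; enqueue 10, 8, 4 → queue [13, 9, 2, 10, 8, 4]
Visit 13; enqueue 14 → queue [9, 2, 10, 8, 4, 14]
Visit 9; enqueue 3, 1 → queue [2, 10, 8, 4, 14, 3, 1]
Visit 2; enqueue 12, 7, 0 → queue [10, 8, 4, 14, 3, 1, 12, 7, 0]
Visit 10 → queue [8, 4, 14, 3, 1, 12, 7, 0]
Visit 8; enqueue 5 → queue [4, 14, 3, 1, 12, 7, 0, 5]
Visit 4; enqueue 6 → queue [14, 3, 1, 12, 7, 0, 5, 6]
Visit 14 → queue [3, 1, 12, 7, 0, 5, 6]
Visit 3 → queue [1, 12, 7, 0, 5, 6]
Visit 1 → queue [12, 7, 0, 5, 6]
Visit 12 → queue [7, 0, 5, 6]
Visit 7 → queue [0, 5, 6]
Visit 0 → queue [5, 6]
Visit 5 → queue [6]
Visit 6 → queue []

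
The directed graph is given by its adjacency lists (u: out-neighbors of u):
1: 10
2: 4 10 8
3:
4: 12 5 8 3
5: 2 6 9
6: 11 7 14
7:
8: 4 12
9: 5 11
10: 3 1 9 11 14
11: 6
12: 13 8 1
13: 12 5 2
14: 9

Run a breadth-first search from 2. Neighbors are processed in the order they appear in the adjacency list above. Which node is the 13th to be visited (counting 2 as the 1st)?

6

Visit 2; enqueue 4, 10, 8 → queue [4, 10, 8]
Visit 4; enqueue 12, 5, 3 → queue [10, 8, 12, 5, 3]
Visit 10; enqueue 1, 9, 11, 14 → queue [8, 12, 5, 3, 1, 9, 11, 14]
Visit 8 → queue [12, 5, 3, 1, 9, 11, 14]
Visit 12; enqueue 13 → queue [5, 3, 1, 9, 11, 14, 13]
Visit 5; enqueue 6 → queue [3, 1, 9, 11, 14, 13, 6]
Visit 3 → queue [1, 9, 11, 14, 13, 6]
Visit 1 → queue [9, 11, 14, 13, 6]
Visit 9 → queue [11, 14, 13, 6]
Visit 11 → queue [14, 13, 6]
Visit 14 → queue [13, 6]
Visit 13 → queue [6]
Visit 6; enqueue 7 → queue [7]
Visit 7 → queue []

Visit order: 2, 4, 10, 8, 12, 5, 3, 1, 9, 11, 14, 13, 6, 7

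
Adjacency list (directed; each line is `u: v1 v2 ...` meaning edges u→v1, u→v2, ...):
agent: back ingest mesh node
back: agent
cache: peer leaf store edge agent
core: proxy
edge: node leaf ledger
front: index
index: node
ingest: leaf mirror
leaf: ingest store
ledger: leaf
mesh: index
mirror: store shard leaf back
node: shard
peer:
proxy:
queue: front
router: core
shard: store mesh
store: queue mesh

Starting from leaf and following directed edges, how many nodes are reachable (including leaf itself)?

BFS from leaf visits: leaf, ingest, store, mirror, queue, mesh, shard, back, front, index, agent, node
Reachable nodes: 12 of 19 total.

12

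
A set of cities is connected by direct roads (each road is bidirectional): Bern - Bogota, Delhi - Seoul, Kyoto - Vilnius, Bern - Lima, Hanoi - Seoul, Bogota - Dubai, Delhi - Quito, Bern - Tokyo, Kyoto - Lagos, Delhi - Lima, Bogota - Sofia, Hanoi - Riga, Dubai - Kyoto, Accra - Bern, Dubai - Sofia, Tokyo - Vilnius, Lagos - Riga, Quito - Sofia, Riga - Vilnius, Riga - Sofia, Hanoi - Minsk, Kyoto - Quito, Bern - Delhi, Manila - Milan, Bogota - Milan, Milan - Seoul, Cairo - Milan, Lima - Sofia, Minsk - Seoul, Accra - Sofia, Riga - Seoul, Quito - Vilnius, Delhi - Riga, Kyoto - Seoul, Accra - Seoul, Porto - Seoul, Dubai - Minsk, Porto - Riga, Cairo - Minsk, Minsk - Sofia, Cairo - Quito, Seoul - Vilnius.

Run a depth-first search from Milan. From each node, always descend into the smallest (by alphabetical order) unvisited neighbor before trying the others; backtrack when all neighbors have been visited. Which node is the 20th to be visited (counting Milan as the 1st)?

Visit Milan
Milan → Bogota
Bogota → Bern
Bern → Accra
Accra → Seoul
Seoul → Delhi
Delhi → Lima
Lima → Sofia
Sofia → Dubai
Dubai → Kyoto
Kyoto → Lagos
Lagos → Riga
Riga → Hanoi
Hanoi → Minsk
Minsk → Cairo
Cairo → Quito
Quito → Vilnius
Vilnius → Tokyo
Riga → Porto
Milan → Manila

Visit order: Milan, Bogota, Bern, Accra, Seoul, Delhi, Lima, Sofia, Dubai, Kyoto, Lagos, Riga, Hanoi, Minsk, Cairo, Quito, Vilnius, Tokyo, Porto, Manila

Manila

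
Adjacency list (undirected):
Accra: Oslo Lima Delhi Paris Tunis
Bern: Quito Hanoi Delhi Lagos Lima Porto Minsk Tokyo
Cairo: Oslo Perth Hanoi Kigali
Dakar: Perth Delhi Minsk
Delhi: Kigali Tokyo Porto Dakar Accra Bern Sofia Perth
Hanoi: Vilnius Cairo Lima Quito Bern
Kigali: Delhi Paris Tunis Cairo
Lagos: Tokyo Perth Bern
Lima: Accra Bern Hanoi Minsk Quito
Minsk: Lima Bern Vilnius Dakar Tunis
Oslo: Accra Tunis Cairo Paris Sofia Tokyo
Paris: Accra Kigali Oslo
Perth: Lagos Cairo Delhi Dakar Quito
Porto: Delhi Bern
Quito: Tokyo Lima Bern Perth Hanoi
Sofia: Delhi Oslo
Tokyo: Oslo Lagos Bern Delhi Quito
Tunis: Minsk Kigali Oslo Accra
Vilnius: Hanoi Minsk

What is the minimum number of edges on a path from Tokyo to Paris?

Level 0: Tokyo
Level 1: Bern, Delhi, Lagos, Oslo, Quito
Level 2: Accra, Cairo, Dakar, Hanoi, Kigali, Lima, Minsk, Paris, Perth, Porto, Sofia, Tunis
Level 3: Vilnius
Paris first appears at level 2.

2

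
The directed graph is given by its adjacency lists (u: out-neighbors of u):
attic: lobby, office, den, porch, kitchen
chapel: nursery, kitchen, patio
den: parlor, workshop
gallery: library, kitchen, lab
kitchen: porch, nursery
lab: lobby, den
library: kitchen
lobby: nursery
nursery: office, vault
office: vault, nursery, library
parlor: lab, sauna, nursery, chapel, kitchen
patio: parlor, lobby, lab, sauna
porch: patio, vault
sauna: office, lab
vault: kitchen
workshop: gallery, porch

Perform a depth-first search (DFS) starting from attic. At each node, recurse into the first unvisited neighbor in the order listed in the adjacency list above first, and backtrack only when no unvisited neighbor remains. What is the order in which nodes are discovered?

attic lobby nursery office vault kitchen porch patio parlor lab den workshop gallery library sauna chapel

Visit attic
attic → lobby
lobby → nursery
nursery → office
office → vault
vault → kitchen
kitchen → porch
porch → patio
patio → parlor
parlor → lab
lab → den
den → workshop
workshop → gallery
gallery → library
parlor → sauna
parlor → chapel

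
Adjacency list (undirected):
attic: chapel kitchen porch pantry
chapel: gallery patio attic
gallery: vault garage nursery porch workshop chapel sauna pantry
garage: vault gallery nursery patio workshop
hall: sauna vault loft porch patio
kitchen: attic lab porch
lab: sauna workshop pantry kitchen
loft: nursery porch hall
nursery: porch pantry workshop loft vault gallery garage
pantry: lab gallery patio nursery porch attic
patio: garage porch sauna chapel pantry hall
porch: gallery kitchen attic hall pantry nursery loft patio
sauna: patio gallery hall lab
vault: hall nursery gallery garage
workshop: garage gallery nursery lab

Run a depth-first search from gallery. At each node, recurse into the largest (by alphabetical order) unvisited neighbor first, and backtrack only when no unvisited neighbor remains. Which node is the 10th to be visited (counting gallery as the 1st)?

lab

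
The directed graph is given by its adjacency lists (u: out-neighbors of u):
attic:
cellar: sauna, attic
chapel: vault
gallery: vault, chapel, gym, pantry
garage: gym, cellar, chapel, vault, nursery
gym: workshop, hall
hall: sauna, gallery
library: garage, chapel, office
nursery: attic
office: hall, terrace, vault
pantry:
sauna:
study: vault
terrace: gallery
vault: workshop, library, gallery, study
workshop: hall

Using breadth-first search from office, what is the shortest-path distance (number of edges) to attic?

Level 0: office
Level 1: hall, terrace, vault
Level 2: gallery, library, sauna, study, workshop
Level 3: chapel, garage, gym, pantry
Level 4: cellar, nursery
Level 5: attic
attic first appears at level 5.

5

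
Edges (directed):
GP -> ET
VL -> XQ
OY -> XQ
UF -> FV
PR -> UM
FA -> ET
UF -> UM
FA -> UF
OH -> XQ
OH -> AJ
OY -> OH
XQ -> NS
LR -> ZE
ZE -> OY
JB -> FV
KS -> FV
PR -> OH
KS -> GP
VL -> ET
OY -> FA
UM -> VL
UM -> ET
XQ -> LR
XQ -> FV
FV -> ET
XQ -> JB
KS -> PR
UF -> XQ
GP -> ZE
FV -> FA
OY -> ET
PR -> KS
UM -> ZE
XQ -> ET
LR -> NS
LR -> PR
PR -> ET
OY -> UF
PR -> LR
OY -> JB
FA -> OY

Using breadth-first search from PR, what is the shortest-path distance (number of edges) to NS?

Level 0: PR
Level 1: ET, KS, LR, OH, UM
Level 2: AJ, FV, GP, NS, VL, XQ, ZE
Level 3: FA, JB, OY
Level 4: UF
NS first appears at level 2.

2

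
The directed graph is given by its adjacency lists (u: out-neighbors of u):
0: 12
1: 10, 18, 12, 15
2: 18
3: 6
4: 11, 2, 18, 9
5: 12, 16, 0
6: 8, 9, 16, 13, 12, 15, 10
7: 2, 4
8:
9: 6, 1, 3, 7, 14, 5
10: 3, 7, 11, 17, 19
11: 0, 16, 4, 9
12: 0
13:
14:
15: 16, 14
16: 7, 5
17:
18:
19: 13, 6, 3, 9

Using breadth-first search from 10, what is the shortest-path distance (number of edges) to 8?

3

Level 0: 10
Level 1: 3, 7, 11, 17, 19
Level 2: 0, 2, 4, 6, 9, 13, 16
Level 3: 1, 5, 8, 12, 14, 15, 18
8 first appears at level 3.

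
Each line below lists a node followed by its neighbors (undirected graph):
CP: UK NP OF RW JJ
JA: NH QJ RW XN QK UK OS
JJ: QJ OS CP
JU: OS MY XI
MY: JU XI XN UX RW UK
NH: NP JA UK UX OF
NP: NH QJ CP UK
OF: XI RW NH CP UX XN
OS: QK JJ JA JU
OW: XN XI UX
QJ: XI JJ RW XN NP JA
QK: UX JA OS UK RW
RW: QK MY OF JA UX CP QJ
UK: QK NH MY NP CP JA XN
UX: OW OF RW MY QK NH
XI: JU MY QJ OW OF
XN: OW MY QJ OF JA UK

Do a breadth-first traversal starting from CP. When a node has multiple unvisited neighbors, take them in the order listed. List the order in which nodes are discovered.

CP, UK, NP, OF, RW, JJ, QK, NH, MY, JA, XN, QJ, XI, UX, OS, JU, OW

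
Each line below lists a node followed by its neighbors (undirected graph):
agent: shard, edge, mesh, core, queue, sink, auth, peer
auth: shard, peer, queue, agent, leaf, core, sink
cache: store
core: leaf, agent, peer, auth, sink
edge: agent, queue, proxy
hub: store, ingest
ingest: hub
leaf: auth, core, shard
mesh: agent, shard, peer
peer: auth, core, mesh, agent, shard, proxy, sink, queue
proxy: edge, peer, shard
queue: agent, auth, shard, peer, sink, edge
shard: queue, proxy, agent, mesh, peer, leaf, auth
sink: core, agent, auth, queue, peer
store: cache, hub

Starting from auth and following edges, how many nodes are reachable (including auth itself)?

11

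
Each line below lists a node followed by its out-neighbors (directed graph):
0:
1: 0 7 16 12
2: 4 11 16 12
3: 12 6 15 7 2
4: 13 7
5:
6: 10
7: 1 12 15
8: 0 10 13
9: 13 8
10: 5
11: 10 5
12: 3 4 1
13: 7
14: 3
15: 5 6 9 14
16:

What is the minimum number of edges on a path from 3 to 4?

2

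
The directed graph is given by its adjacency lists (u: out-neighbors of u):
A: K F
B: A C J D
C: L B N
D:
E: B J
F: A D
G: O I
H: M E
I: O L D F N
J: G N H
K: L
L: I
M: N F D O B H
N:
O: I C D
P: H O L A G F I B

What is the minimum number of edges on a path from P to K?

Level 0: P
Level 1: A, B, F, G, H, I, L, O
Level 2: C, D, E, J, K, M, N
K first appears at level 2.

2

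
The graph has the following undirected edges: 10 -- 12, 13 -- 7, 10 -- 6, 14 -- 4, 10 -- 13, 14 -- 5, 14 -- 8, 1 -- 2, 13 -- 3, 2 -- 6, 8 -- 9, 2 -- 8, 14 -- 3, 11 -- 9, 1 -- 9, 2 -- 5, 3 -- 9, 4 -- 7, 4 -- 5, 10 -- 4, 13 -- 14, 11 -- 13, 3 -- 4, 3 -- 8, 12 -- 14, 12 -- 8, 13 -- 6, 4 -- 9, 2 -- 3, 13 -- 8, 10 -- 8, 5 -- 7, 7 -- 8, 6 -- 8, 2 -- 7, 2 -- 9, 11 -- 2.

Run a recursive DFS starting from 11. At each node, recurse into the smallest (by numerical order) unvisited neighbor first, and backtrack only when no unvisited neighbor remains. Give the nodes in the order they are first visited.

11 → 2 → 1 → 9 → 3 → 4 → 5 → 7 → 8 → 6 → 10 → 12 → 14 → 13

Visit 11
11 → 2
2 → 1
1 → 9
9 → 3
3 → 4
4 → 5
5 → 7
7 → 8
8 → 6
6 → 10
10 → 12
12 → 14
14 → 13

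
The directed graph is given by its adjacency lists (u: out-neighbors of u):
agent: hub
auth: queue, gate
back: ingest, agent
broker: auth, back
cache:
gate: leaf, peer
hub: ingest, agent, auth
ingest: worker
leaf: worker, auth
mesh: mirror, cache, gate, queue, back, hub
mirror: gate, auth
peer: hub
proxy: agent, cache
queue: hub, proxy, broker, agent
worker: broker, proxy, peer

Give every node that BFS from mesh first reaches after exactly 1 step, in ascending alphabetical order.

back, cache, gate, hub, mirror, queue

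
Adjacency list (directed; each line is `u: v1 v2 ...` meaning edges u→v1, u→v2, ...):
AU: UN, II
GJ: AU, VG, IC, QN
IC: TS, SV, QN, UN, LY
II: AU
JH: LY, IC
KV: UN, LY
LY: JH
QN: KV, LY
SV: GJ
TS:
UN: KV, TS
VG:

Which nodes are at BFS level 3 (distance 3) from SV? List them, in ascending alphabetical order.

II, KV, LY, TS, UN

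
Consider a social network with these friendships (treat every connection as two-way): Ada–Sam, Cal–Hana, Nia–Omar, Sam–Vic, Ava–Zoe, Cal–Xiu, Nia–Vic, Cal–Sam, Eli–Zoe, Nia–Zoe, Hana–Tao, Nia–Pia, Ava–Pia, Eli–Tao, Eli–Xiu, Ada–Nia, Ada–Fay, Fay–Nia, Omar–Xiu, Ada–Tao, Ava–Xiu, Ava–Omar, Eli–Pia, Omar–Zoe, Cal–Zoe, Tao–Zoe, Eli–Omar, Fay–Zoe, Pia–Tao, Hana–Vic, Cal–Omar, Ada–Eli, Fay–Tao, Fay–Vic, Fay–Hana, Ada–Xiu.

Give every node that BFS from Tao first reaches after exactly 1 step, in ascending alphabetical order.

Level 0: Tao
Level 1: Ada, Eli, Fay, Hana, Pia, Zoe
Level 2: Ava, Cal, Nia, Omar, Sam, Vic, Xiu

Ada, Eli, Fay, Hana, Pia, Zoe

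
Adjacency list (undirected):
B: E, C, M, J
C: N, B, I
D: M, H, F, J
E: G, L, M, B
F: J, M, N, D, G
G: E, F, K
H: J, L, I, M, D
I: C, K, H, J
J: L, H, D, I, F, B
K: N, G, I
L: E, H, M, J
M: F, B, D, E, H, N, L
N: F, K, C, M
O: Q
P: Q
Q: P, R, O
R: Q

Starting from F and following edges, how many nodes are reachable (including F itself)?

BFS from F visits: F, N, M, J, G, D, K, C, L, H, E, B, I
Reachable nodes: 13 of 17 total.

13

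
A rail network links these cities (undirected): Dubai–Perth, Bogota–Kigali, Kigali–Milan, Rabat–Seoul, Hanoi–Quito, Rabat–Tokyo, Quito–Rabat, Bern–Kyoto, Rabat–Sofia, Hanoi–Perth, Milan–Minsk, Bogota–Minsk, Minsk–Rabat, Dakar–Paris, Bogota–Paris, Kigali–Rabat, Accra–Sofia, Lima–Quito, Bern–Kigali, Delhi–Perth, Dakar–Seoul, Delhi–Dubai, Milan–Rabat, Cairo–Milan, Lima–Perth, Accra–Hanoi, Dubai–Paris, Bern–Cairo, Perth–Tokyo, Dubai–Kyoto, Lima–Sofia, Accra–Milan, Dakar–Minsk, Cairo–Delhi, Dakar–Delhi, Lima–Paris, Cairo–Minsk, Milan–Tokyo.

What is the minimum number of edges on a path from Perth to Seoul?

Level 0: Perth
Level 1: Delhi, Dubai, Hanoi, Lima, Tokyo
Level 2: Accra, Cairo, Dakar, Kyoto, Milan, Paris, Quito, Rabat, Sofia
Level 3: Bern, Bogota, Kigali, Minsk, Seoul
Seoul first appears at level 3.

3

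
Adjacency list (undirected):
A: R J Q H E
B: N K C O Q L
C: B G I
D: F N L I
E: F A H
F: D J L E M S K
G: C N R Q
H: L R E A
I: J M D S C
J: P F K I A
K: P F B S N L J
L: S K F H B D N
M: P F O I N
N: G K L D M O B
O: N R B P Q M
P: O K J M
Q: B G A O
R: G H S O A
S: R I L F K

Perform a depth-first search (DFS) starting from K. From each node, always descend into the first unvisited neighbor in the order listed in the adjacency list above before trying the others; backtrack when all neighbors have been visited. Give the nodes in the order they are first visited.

K -> P -> O -> N -> G -> C -> B -> Q -> A -> R -> H -> L -> S -> I -> J -> F -> D -> E -> M

Visit K
K → P
P → O
O → N
N → G
G → C
C → B
B → Q
Q → A
A → R
R → H
H → L
L → S
S → I
I → J
J → F
F → D
F → E
F → M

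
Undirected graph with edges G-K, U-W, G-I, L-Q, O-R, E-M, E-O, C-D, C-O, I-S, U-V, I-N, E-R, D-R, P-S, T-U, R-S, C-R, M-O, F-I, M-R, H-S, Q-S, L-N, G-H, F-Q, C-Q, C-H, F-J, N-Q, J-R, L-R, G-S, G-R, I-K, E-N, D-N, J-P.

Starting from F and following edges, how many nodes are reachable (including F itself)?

17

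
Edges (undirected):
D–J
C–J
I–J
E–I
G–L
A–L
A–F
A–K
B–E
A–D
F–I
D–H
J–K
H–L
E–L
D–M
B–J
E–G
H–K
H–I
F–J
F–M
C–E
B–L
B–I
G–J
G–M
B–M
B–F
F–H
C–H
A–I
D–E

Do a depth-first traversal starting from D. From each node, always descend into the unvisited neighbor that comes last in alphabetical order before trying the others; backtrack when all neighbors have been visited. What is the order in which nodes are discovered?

Visit D
D → M
M → G
G → L
L → H
H → K
K → J
J → I
I → F
F → B
B → E
E → C
F → A

D -> M -> G -> L -> H -> K -> J -> I -> F -> B -> E -> C -> A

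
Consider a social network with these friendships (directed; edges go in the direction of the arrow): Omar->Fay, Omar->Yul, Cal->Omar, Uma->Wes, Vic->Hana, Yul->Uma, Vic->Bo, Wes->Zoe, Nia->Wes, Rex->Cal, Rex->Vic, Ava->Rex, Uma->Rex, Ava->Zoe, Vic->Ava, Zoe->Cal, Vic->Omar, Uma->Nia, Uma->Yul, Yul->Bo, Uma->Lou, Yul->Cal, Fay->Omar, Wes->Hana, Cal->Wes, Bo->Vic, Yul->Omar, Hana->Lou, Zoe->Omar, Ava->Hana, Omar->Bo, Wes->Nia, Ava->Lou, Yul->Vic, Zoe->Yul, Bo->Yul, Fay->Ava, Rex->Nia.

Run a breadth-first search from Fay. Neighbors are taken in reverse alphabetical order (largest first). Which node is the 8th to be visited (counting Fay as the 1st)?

Visit Fay; enqueue Omar, Ava → queue [Omar, Ava]
Visit Omar; enqueue Yul, Bo → queue [Ava, Yul, Bo]
Visit Ava; enqueue Zoe, Rex, Lou, Hana → queue [Yul, Bo, Zoe, Rex, Lou, Hana]
Visit Yul; enqueue Vic, Uma, Cal → queue [Bo, Zoe, Rex, Lou, Hana, Vic, Uma, Cal]
Visit Bo → queue [Zoe, Rex, Lou, Hana, Vic, Uma, Cal]
Visit Zoe → queue [Rex, Lou, Hana, Vic, Uma, Cal]
Visit Rex; enqueue Nia → queue [Lou, Hana, Vic, Uma, Cal, Nia]
Visit Lou → queue [Hana, Vic, Uma, Cal, Nia]
Visit Hana → queue [Vic, Uma, Cal, Nia]
Visit Vic → queue [Uma, Cal, Nia]
Visit Uma; enqueue Wes → queue [Cal, Nia, Wes]
Visit Cal → queue [Nia, Wes]
Visit Nia → queue [Wes]
Visit Wes → queue []

Visit order: Fay, Omar, Ava, Yul, Bo, Zoe, Rex, Lou, Hana, Vic, Uma, Cal, Nia, Wes

Lou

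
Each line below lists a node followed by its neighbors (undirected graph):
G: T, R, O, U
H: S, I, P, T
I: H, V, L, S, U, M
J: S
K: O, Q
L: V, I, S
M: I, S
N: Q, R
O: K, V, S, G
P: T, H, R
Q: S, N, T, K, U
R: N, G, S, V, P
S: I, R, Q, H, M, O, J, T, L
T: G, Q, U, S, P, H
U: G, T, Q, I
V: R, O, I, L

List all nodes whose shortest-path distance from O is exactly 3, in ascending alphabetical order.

Level 0: O
Level 1: G, K, S, V
Level 2: H, I, J, L, M, Q, R, T, U
Level 3: N, P

N, P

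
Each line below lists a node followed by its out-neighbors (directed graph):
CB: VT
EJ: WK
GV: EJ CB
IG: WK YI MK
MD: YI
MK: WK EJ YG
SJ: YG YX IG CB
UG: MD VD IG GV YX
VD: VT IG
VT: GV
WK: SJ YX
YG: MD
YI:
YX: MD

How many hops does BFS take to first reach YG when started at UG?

3

Level 0: UG
Level 1: GV, IG, MD, VD, YX
Level 2: CB, EJ, MK, VT, WK, YI
Level 3: SJ, YG
YG first appears at level 3.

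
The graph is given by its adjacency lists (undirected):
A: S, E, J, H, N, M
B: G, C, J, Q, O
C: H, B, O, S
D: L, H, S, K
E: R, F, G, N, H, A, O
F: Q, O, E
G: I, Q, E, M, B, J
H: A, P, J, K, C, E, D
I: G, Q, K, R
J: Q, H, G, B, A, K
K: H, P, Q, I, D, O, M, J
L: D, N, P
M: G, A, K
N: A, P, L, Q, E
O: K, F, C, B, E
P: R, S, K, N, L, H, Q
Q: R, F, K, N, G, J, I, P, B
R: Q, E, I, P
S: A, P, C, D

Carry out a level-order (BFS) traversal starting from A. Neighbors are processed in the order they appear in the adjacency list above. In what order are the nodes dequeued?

Visit A; enqueue S, E, J, H, N, M → queue [S, E, J, H, N, M]
Visit S; enqueue P, C, D → queue [E, J, H, N, M, P, C, D]
Visit E; enqueue R, F, G, O → queue [J, H, N, M, P, C, D, R, F, G, O]
Visit J; enqueue Q, B, K → queue [H, N, M, P, C, D, R, F, G, O, Q, B, K]
Visit H → queue [N, M, P, C, D, R, F, G, O, Q, B, K]
Visit N; enqueue L → queue [M, P, C, D, R, F, G, O, Q, B, K, L]
Visit M → queue [P, C, D, R, F, G, O, Q, B, K, L]
Visit P → queue [C, D, R, F, G, O, Q, B, K, L]
Visit C → queue [D, R, F, G, O, Q, B, K, L]
Visit D → queue [R, F, G, O, Q, B, K, L]
Visit R; enqueue I → queue [F, G, O, Q, B, K, L, I]
Visit F → queue [G, O, Q, B, K, L, I]
Visit G → queue [O, Q, B, K, L, I]
Visit O → queue [Q, B, K, L, I]
Visit Q → queue [B, K, L, I]
Visit B → queue [K, L, I]
Visit K → queue [L, I]
Visit L → queue [I]
Visit I → queue []

A → S → E → J → H → N → M → P → C → D → R → F → G → O → Q → B → K → L → I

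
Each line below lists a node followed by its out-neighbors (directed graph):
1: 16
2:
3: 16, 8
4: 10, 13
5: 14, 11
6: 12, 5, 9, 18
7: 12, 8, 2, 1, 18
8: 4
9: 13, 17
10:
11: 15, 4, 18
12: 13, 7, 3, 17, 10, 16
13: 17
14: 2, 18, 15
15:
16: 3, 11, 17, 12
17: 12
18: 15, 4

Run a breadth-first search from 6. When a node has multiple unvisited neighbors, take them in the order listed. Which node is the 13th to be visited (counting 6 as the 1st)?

11

Visit 6; enqueue 12, 5, 9, 18 → queue [12, 5, 9, 18]
Visit 12; enqueue 13, 7, 3, 17, 10, 16 → queue [5, 9, 18, 13, 7, 3, 17, 10, 16]
Visit 5; enqueue 14, 11 → queue [9, 18, 13, 7, 3, 17, 10, 16, 14, 11]
Visit 9 → queue [18, 13, 7, 3, 17, 10, 16, 14, 11]
Visit 18; enqueue 15, 4 → queue [13, 7, 3, 17, 10, 16, 14, 11, 15, 4]
Visit 13 → queue [7, 3, 17, 10, 16, 14, 11, 15, 4]
Visit 7; enqueue 8, 2, 1 → queue [3, 17, 10, 16, 14, 11, 15, 4, 8, 2, 1]
Visit 3 → queue [17, 10, 16, 14, 11, 15, 4, 8, 2, 1]
Visit 17 → queue [10, 16, 14, 11, 15, 4, 8, 2, 1]
Visit 10 → queue [16, 14, 11, 15, 4, 8, 2, 1]
Visit 16 → queue [14, 11, 15, 4, 8, 2, 1]
Visit 14 → queue [11, 15, 4, 8, 2, 1]
Visit 11 → queue [15, 4, 8, 2, 1]
Visit 15 → queue [4, 8, 2, 1]
Visit 4 → queue [8, 2, 1]
Visit 8 → queue [2, 1]
Visit 2 → queue [1]
Visit 1 → queue []

Visit order: 6, 12, 5, 9, 18, 13, 7, 3, 17, 10, 16, 14, 11, 15, 4, 8, 2, 1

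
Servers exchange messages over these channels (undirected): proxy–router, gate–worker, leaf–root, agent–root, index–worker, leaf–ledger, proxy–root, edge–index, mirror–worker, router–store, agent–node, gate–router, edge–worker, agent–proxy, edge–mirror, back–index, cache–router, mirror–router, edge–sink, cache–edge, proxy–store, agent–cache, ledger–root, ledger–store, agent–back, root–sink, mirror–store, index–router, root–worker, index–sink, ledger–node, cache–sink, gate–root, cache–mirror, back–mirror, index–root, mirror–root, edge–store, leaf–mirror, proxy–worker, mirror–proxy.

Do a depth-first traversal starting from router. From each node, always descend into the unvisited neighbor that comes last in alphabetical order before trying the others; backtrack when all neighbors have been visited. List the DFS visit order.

Visit router
router → store
store → proxy
proxy → worker
worker → root
root → sink
sink → index
index → edge
edge → mirror
mirror → leaf
leaf → ledger
ledger → node
node → agent
agent → cache
agent → back
root → gate

router, store, proxy, worker, root, sink, index, edge, mirror, leaf, ledger, node, agent, cache, back, gate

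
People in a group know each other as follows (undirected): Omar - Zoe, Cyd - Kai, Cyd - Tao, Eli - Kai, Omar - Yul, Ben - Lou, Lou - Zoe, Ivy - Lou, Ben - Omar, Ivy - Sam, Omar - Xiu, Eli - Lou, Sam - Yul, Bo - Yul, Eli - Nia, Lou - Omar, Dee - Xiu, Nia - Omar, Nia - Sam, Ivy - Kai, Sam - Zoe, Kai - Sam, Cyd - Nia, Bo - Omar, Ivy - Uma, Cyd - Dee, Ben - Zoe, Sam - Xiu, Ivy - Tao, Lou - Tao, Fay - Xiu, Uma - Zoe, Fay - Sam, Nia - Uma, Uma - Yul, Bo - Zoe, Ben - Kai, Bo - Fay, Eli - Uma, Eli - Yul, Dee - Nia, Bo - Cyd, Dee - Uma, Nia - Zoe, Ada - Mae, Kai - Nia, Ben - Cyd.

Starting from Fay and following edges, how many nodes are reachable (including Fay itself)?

17

BFS from Fay visits: Fay, Bo, Sam, Xiu, Cyd, Omar, Yul, Zoe, Ivy, Kai, Nia, Dee, Ben, Tao, Lou, Eli, Uma
Reachable nodes: 17 of 19 total.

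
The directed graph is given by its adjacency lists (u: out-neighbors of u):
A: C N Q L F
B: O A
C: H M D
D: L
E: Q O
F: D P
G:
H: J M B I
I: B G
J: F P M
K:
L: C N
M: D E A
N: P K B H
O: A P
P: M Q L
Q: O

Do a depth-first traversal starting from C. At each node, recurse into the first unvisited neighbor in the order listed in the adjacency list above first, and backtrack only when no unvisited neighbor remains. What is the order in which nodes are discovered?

Visit C
C → H
H → J
J → F
F → D
D → L
L → N
N → P
P → M
M → E
E → Q
Q → O
O → A
N → K
N → B
H → I
I → G

C → H → J → F → D → L → N → P → M → E → Q → O → A → K → B → I → G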